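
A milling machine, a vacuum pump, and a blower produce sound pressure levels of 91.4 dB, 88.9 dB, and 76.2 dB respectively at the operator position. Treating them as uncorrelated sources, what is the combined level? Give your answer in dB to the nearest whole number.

For uncorrelated sources the intensities add, so convert each level to linear form, sum, and take 10·log₁₀ of the total.
Σ 10^(L/10) = 10^(91.4/10) + 10^(88.9/10) + 10^(76.2/10) = 2.198e+09.
L_total = 10·log₁₀(2.198e+09) = 93.42 dB.

93 dB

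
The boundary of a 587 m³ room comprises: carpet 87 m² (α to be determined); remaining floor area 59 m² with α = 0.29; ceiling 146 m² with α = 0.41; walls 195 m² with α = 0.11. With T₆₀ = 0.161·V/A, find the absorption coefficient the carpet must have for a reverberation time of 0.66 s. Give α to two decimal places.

From T₆₀ = 0.161·V/A, the target T₆₀ = 0.66 s needs A = 0.161·587/0.66 = 143.19 m².
Absorption from the other surfaces = 59·0.29 + 146·0.41 + 195·0.11 = 98.42 m², so the carpet must supply 44.77 m² over 87 m².
α = 44.77/87 = 0.515.

0.51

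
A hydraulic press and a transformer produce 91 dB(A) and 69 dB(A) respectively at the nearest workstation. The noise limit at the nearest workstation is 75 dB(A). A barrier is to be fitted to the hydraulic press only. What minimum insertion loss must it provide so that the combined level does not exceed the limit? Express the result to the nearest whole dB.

17 dB

Everything except the hydraulic press sums to 10^(69/10) = 7.943e+06 in linear terms, 69.00 dB(A).
The limit corresponds to 10^(75/10) = 3.162e+07; subtracting the fixed part leaves 2.368e+07 for the hydraulic press, i.e. 73.74 dB(A).
So the hydraulic press must be reduced from 91 to 73.74 dB(A): IL = 17.26 dB.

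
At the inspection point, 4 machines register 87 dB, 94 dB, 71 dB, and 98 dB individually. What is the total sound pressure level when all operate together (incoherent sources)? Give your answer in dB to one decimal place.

99.7 dB

Incoherent sources combine by intensity addition: L_total = 10·log₁₀(Σ 10^(L_i/10)).
Σ 10^(L/10) = 10^(87/10) + 10^(94/10) + 10^(71/10) + 10^(98/10) = 9.335e+09.
L_total = 10·log₁₀(9.335e+09) = 99.70 dB.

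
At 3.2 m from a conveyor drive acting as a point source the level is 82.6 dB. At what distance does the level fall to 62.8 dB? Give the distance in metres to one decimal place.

31.3 m

For a point source L₁ − L₂ = 20·log₁₀(r₂/r₁), so r₂ = r₁·10^((L₁−L₂)/20).
r₂ = 3.2·10^((82.6−62.8)/20) = 3.2·10^(19.8/20) = 31.27 m.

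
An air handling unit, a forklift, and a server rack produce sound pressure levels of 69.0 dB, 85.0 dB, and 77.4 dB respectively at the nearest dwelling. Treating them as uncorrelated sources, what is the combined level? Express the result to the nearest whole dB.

86 dB

For uncorrelated sources the intensities add, so convert each level to linear form, sum, and take 10·log₁₀ of the total.
Σ 10^(L/10) = 10^(69.0/10) + 10^(85.0/10) + 10^(77.4/10) = 3.791e+08.
L_total = 10·log₁₀(3.791e+08) = 85.79 dB.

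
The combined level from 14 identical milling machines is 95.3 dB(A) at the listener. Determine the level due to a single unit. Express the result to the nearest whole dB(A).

Dividing the total intensity by 14 lowers the level by 10·log₁₀ 14 = 11.461 dB: L₁ = 95.3 − 11.461.

84 dB(A)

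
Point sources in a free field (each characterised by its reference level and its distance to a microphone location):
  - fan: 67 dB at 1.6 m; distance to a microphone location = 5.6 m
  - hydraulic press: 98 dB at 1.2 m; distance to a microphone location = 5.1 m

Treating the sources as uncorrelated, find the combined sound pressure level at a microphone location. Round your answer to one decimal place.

85.4 dB

First find each source's level at the receiver (point-source: −20·log₁₀(r/r_ref)), then combine on an intensity basis.
fan: 67 − 20·log₁₀(5.6/1.6) = 67 − 10.88 = 56.12 dB.
hydraulic press: 98 − 20·log₁₀(5.1/1.2) = 98 − 12.57 = 85.43 dB.
Σ 10^(L/10) = 3.497e+08 → L_total = 10·log₁₀(3.497e+08) = 85.44 dB.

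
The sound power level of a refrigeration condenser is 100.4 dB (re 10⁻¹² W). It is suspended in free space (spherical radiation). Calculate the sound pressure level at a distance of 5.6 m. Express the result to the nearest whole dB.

L_p = L_w − 10·log₁₀(4π·r²) with r = 5.6 m.
4π·r² = 394.1 m², 10·log₁₀ of that is 25.956 dB.
L_p = 100.4 − 25.956 = 74.44 dB.

74 dB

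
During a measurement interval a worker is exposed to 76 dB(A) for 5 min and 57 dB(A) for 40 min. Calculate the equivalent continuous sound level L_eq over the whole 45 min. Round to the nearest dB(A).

67 dB(A)

L_eq = 10·log₁₀[(1/T)·Σ tᵢ·10^(Lᵢ/10)] with T = 45 min.
Σ tᵢ·10^(Lᵢ/10) = 5·10^(76/10) + 40·10^(57/10) = 2.191e+08.
L_eq = 10·log₁₀(2.191e+08/45) = 66.87 dB(A).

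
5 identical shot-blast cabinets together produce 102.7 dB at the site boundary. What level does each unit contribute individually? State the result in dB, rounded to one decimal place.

Dividing the total intensity by 5 lowers the level by 10·log₁₀ 5 = 6.990 dB: L₁ = 102.7 − 6.990.

95.7 dB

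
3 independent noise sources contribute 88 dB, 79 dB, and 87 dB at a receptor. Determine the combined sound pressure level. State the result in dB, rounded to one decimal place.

Incoherent sources combine by intensity addition: L_total = 10·log₁₀(Σ 10^(L_i/10)).
Σ 10^(L/10) = 10^(88/10) + 10^(79/10) + 10^(87/10) = 1.212e+09.
L_total = 10·log₁₀(1.212e+09) = 90.83 dB.

90.8 dB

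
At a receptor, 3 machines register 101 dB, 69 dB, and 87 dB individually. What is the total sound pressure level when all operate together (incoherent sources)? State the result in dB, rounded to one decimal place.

101.2 dB

Incoherent sources combine by intensity addition: L_total = 10·log₁₀(Σ 10^(L_i/10)).
Σ 10^(L/10) = 10^(101/10) + 10^(69/10) + 10^(87/10) = 1.310e+10.
L_total = 10·log₁₀(1.310e+10) = 101.17 dB.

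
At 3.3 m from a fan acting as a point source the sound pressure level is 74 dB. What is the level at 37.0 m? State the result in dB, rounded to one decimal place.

For a point source, L₂ = L₁ − 20·log₁₀(r₂/r₁).
L₂ = 74 − 20·log₁₀(37.0/3.3) = 74 − 20.994 = 53.01 dB.

53.0 dB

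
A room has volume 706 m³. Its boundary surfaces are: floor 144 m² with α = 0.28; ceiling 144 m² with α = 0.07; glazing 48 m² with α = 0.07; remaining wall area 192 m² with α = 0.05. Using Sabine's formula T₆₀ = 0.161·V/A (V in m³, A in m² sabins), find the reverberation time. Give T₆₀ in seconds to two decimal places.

Summing Sᵢαᵢ: 144·0.28 + 144·0.07 + 48·0.07 + 192·0.05 = 63.36 m².
T₆₀ = 0.161·V/A = 0.161·706/63.36 = 1.794 s.

1.79 s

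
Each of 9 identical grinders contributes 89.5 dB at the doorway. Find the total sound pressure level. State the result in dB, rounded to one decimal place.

99.0 dB

With 9 equal, uncorrelated contributions the intensity is 9× that of one unit, giving a rise of 10·log₁₀ 9.
L_total = 89.5 + 10·log₁₀(9) = 89.5 + 9.542 = 99.04 dB.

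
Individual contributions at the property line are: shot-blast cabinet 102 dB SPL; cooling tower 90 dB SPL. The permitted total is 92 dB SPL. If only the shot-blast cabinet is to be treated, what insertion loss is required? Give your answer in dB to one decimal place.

14.3 dB

The untreated sources together contribute 10^(90/10) = 1.000e+09, i.e. 90.00 dB SPL.
The limit corresponds to 10^(92/10) = 1.585e+09; subtracting the fixed part leaves 5.849e+08 for the shot-blast cabinet, i.e. 87.67 dB SPL.
Required insertion loss = 102 − 87.67 = 14.33 dB.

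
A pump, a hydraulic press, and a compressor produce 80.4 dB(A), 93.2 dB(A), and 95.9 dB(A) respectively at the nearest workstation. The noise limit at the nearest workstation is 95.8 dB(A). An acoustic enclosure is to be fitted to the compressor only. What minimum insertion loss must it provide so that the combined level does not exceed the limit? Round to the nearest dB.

4 dB

Fixed contribution from the other sources: Σ 10^(L/10) = 10^(80.4/10) + 10^(93.2/10) = 2.199e+09 (93.42 dB(A)).
To meet 95.8 dB(A) overall, the treated compressor may contribute at most 10^(95.8/10) − 2.199e+09 = 1.603e+09, i.e. 92.05 dB(A).
So the compressor must be reduced from 95.9 to 92.05 dB(A): IL = 3.85 dB.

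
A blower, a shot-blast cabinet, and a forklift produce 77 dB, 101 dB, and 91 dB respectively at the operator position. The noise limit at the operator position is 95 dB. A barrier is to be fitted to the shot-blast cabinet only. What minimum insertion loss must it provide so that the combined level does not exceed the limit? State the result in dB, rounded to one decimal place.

The untreated sources together contribute 10^(77/10) + 10^(91/10) = 1.309e+09, i.e. 91.17 dB.
The limit corresponds to 10^(95/10) = 3.162e+09; subtracting the fixed part leaves 1.853e+09 for the shot-blast cabinet, i.e. 92.68 dB.
Required insertion loss = 101 − 92.68 = 8.32 dB.

8.3 dB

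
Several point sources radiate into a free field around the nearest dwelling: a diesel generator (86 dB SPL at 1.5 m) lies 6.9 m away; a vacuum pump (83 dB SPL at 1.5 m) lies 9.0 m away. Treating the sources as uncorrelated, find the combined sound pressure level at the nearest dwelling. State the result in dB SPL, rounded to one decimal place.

Apply inverse-square spreading to bring every level to the receiver, then sum 10^(L/10).
diesel generator: 86 − 20·log₁₀(6.9/1.5) = 86 − 13.26 = 72.74 dB SPL.
vacuum pump: 83 − 20·log₁₀(9.0/1.5) = 83 − 15.56 = 67.44 dB SPL.
Σ 10^(L/10) = 2.436e+07 → L_total = 10·log₁₀(2.436e+07) = 73.87 dB SPL.

73.9 dB SPL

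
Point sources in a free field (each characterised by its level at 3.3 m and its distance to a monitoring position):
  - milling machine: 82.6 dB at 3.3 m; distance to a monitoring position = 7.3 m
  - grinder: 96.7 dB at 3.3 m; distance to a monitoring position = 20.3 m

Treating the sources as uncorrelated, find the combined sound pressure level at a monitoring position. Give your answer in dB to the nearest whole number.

82 dB

First find each source's level at the receiver (point-source: −20·log₁₀(r/r_ref)), then combine on an intensity basis.
milling machine: 82.6 − 20·log₁₀(7.3/3.3) = 82.6 − 6.90 = 75.70 dB.
grinder: 96.7 − 20·log₁₀(20.3/3.3) = 96.7 − 15.78 = 80.92 dB.
Σ 10^(L/10) = 1.608e+08 → L_total = 10·log₁₀(1.608e+08) = 82.06 dB.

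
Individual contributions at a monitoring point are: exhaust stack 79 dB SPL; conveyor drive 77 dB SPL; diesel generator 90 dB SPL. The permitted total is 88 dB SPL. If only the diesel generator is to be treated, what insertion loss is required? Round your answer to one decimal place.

3.0 dB

The untreated sources together contribute 10^(79/10) + 10^(77/10) = 1.296e+08, i.e. 81.12 dB SPL.
To meet 88 dB SPL overall, the treated diesel generator may contribute at most 10^(88/10) − 1.296e+08 = 5.014e+08, i.e. 87.00 dB SPL.
Required insertion loss = 90 − 87.00 = 3.00 dB.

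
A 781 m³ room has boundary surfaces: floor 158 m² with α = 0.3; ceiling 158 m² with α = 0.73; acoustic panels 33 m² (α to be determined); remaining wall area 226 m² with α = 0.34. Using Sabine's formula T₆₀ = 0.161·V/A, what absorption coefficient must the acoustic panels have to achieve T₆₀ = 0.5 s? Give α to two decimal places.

A = 0.161·V/T₆₀ = 0.161·781/0.5 = 251.48 m² sabins.
Absorption from the other surfaces = 158·0.3 + 158·0.73 + 226·0.34 = 239.58 m², so the acoustic panels must supply 11.90 m² over 33 m².
α = 11.90/33 = 0.361.

0.36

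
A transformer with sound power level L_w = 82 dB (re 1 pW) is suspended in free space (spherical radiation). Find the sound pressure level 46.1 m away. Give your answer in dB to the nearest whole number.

L_p = L_w − 10·log₁₀(4π·r²) with r = 46.1 m.
4π·r² = 2.671e+04 m², 10·log₁₀ of that is 44.266 dB.
L_p = 82 − 44.266 = 37.73 dB.

38 dB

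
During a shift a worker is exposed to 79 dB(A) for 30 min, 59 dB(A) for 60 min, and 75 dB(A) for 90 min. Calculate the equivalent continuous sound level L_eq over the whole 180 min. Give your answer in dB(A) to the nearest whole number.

75 dB(A)

L_eq = 10·log₁₀[(1/T)·Σ tᵢ·10^(Lᵢ/10)] with T = 180 min.
Σ tᵢ·10^(Lᵢ/10) = 30·10^(79/10) + 60·10^(59/10) + 90·10^(75/10) = 5.277e+09.
L_eq = 10·log₁₀(5.277e+09/180) = 74.67 dB(A).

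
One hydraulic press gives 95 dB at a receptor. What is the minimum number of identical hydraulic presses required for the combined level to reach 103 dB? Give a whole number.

7

The shortfall is 103 − 95 = 8.0 dB, and N units add 10·log₁₀ N, so need 10·log₁₀ N ≥ 8.0.
N ≥ 10^(8.0/10) = 6.310, so N = 7.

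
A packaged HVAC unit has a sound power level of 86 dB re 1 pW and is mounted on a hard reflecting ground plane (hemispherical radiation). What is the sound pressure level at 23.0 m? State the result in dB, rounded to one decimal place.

The power spreads over a hemisphere of area 2π·r², so L_p = L_w − 10·log₁₀(2π·r²).
2π·r² = 3324 m², 10·log₁₀ of that is 35.216 dB.
L_p = 86 − 35.216 = 50.78 dB.

50.8 dB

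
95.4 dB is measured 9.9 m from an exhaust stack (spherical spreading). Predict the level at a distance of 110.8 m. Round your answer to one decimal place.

74.4 dB

For a point source, L₂ = L₁ − 20·log₁₀(r₂/r₁).
L₂ = 95.4 − 20·log₁₀(110.8/9.9) = 95.4 − 20.978 = 74.42 dB.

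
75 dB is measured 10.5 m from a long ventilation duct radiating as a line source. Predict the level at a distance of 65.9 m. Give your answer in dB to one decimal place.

Line-source attenuation: ΔL = 10·log₁₀(r₂/r₁) = 10·log₁₀(65.9/10.5) = 7.977 dB.
L₂ = 75 − 10·log₁₀(65.9/10.5) = 75 − 7.977 = 67.02 dB.

67.0 dB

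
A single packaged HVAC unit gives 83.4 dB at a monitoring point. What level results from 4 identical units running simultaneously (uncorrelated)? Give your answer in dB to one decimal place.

89.4 dB

L_total = L₁ + 10·log₁₀ N for N identical incoherent sources.
L_total = 83.4 + 10·log₁₀(4) = 83.4 + 6.021 = 89.42 dB.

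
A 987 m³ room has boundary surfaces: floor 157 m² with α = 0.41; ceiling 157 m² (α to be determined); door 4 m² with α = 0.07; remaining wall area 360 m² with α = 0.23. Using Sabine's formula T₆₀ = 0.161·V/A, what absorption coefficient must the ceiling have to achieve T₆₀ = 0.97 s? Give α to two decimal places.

A = 0.161·V/T₆₀ = 0.161·987/0.97 = 163.82 m² sabins.
Absorption from the other surfaces = 157·0.41 + 4·0.07 + 360·0.23 = 147.45 m², so the ceiling must supply 16.37 m² over 157 m².
α = 16.37/157 = 0.104.

0.10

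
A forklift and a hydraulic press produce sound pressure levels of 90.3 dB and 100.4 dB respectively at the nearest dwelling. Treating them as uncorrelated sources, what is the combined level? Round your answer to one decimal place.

For uncorrelated sources the intensities add, so convert each level to linear form, sum, and take 10·log₁₀ of the total.
Σ 10^(L/10) = 10^(90.3/10) + 10^(100.4/10) = 1.204e+10.
L_total = 10·log₁₀(1.204e+10) = 100.80 dB.

100.8 dB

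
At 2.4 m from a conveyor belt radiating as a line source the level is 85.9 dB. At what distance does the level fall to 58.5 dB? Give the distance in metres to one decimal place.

1318.9 m

Line-source spreading drops the level by 10·log₁₀(r₂/r₁); inverting, r₂/r₁ = 10^(ΔL/10).
r₂ = 2.4·10^((85.9−58.5)/10) = 2.4·10^(27.4/10) = 1318.90 m.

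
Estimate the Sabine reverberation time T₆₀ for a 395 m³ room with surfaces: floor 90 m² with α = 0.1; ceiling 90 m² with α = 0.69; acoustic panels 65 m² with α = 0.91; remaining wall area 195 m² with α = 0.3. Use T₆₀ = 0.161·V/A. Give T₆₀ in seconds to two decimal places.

Summing Sᵢαᵢ: 90·0.1 + 90·0.69 + 65·0.91 + 195·0.3 = 188.75 m².
T₆₀ = 0.161·V/A = 0.161·395/188.75 = 0.337 s.

0.34 s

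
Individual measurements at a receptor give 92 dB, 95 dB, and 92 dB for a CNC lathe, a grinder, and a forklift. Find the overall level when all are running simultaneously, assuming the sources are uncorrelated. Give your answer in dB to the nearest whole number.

For uncorrelated sources the intensities add, so convert each level to linear form, sum, and take 10·log₁₀ of the total.
Σ 10^(L/10) = 10^(92/10) + 10^(95/10) + 10^(92/10) = 6.332e+09.
L_total = 10·log₁₀(6.332e+09) = 98.02 dB.

98 dB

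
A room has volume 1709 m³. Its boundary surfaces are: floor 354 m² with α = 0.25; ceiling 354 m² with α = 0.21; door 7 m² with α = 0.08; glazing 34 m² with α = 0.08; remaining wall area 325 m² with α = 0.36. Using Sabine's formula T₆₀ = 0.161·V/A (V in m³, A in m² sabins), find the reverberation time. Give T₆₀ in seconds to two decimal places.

A = Σ Sᵢαᵢ = 354·0.25 + 354·0.21 + 7·0.08 + 34·0.08 + 325·0.36 = 283.12 m².
T₆₀ = 0.161·V/A = 0.161·1709/283.12 = 0.972 s.

0.97 s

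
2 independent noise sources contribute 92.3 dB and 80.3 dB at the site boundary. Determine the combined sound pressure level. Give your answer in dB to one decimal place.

For uncorrelated sources the intensities add, so convert each level to linear form, sum, and take 10·log₁₀ of the total.
Σ 10^(L/10) = 10^(92.3/10) + 10^(80.3/10) = 1.805e+09.
L_total = 10·log₁₀(1.805e+09) = 92.57 dB.

92.6 dB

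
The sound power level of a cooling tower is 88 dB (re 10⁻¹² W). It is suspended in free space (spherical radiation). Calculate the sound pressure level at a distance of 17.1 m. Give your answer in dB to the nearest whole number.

52 dB

Free-field spherical radiation: L_p = L_w − 10·log₁₀(4π·r²), r = 17.1 m.
4π·r² = 3675 m², 10·log₁₀ of that is 35.652 dB.
L_p = 88 − 35.652 = 52.35 dB.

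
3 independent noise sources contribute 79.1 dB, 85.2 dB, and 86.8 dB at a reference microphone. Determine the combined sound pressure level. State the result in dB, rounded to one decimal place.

Incoherent sources combine by intensity addition: L_total = 10·log₁₀(Σ 10^(L_i/10)).
Σ 10^(L/10) = 10^(79.1/10) + 10^(85.2/10) + 10^(86.8/10) = 8.910e+08.
L_total = 10·log₁₀(8.910e+08) = 89.50 dB.

89.5 dB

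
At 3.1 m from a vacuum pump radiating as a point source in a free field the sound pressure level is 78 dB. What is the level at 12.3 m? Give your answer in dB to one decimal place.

66.0 dB

For a point source, L₂ = L₁ − 20·log₁₀(r₂/r₁).
L₂ = 78 − 20·log₁₀(12.3/3.1) = 78 − 11.971 = 66.03 dB.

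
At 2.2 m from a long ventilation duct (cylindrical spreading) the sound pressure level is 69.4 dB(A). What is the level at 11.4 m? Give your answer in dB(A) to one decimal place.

62.3 dB(A)

For a line source, L₂ = L₁ − 10·log₁₀(r₂/r₁).
L₂ = 69.4 − 10·log₁₀(11.4/2.2) = 69.4 − 7.145 = 62.26 dB(A).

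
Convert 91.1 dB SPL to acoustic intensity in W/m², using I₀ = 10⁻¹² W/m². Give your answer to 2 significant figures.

0.0013 W/m²

I/I₀ = 10^(91.1/10) = 1.288e+09, so I = 1.288e+09 × 10⁻¹² W/m².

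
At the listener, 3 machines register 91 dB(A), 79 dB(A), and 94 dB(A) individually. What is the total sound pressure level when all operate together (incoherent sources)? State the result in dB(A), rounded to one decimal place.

95.9 dB(A)

For uncorrelated sources the intensities add, so convert each level to linear form, sum, and take 10·log₁₀ of the total.
Σ 10^(L/10) = 10^(91/10) + 10^(79/10) + 10^(94/10) = 3.850e+09.
L_total = 10·log₁₀(3.850e+09) = 95.85 dB(A).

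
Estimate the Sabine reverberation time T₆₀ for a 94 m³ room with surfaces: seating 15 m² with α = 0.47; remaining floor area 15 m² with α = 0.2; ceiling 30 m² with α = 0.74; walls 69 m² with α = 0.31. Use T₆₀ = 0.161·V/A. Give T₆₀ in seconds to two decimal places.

Total absorption A = 15·0.47 + 15·0.2 + 30·0.74 + 69·0.31 = 53.64 m² sabins.
T₆₀ = 0.161 × 94 / 53.64 = 0.282 s.

0.28 s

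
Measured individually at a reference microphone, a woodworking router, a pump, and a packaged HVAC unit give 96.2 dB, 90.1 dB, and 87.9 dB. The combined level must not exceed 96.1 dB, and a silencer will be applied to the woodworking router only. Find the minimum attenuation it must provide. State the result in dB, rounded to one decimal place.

2.3 dB

Everything except the woodworking router sums to 10^(90.1/10) + 10^(87.9/10) = 1.640e+09 in linear terms, 92.15 dB.
The limit corresponds to 10^(96.1/10) = 4.074e+09; subtracting the fixed part leaves 2.434e+09 for the woodworking router, i.e. 93.86 dB.
Required insertion loss = 96.2 − 93.86 = 2.34 dB.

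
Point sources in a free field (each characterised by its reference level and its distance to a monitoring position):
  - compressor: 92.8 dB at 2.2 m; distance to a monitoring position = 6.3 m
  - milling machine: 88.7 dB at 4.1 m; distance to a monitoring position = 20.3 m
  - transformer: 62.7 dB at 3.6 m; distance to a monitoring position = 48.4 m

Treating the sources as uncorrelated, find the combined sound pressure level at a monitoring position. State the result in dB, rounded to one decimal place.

84.2 dB

Propagate each source to the receiver with L = L_ref − 20·log₁₀(r/r_ref), then add intensities.
compressor: 92.8 − 20·log₁₀(6.3/2.2) = 92.8 − 9.14 = 83.66 dB.
milling machine: 88.7 − 20·log₁₀(20.3/4.1) = 88.7 − 13.89 = 74.81 dB.
transformer: 62.7 − 20·log₁₀(48.4/3.6) = 62.7 − 22.57 = 40.13 dB.
Σ 10^(L/10) = 2.626e+08 → L_total = 10·log₁₀(2.626e+08) = 84.19 dB.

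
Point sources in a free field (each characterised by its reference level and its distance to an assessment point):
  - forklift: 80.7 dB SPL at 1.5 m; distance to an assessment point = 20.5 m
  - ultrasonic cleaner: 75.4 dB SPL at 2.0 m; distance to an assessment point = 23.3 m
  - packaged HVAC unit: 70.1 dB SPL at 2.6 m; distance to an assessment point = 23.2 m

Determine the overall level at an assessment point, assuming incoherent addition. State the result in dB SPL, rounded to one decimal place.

First find each source's level at the receiver (point-source: −20·log₁₀(r/r_ref)), then combine on an intensity basis.
forklift: 80.7 − 20·log₁₀(20.5/1.5) = 80.7 − 22.71 = 57.99 dB SPL.
ultrasonic cleaner: 75.4 − 20·log₁₀(23.3/2.0) = 75.4 − 21.33 = 54.07 dB SPL.
packaged HVAC unit: 70.1 − 20·log₁₀(23.2/2.6) = 70.1 − 19.01 = 51.09 dB SPL.
Σ 10^(L/10) = 1.013e+06 → L_total = 10·log₁₀(1.013e+06) = 60.06 dB SPL.

60.1 dB SPL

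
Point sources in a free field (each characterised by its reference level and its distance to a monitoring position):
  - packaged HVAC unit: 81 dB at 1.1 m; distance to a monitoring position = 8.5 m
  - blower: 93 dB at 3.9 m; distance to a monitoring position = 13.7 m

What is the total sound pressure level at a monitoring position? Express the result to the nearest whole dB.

Apply inverse-square spreading to bring every level to the receiver, then sum 10^(L/10).
packaged HVAC unit: 81 − 20·log₁₀(8.5/1.1) = 81 − 17.76 = 63.24 dB.
blower: 93 − 20·log₁₀(13.7/3.9) = 93 − 10.91 = 82.09 dB.
Σ 10^(L/10) = 1.638e+08 → L_total = 10·log₁₀(1.638e+08) = 82.14 dB.

82 dB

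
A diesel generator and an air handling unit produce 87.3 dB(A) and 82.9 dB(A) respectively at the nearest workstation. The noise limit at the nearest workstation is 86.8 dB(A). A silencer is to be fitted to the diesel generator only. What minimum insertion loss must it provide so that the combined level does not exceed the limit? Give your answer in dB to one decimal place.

2.8 dB

The untreated sources together contribute 10^(82.9/10) = 1.950e+08, i.e. 82.90 dB(A).
To meet 86.8 dB(A) overall, the treated diesel generator may contribute at most 10^(86.8/10) − 1.950e+08 = 2.836e+08, i.e. 84.53 dB(A).
Required insertion loss = 87.3 − 84.53 = 2.77 dB.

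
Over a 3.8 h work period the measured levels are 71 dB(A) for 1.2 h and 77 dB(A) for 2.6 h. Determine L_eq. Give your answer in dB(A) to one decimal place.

Weight each interval's intensity by its duration and average over T = 3.8 h:
Σ tᵢ·10^(Lᵢ/10) = 1.2·10^(71/10) + 2.6·10^(77/10) = 1.454e+08.
L_eq = 10·log₁₀(1.454e+08/3.8) = 75.83 dB(A).

75.8 dB(A)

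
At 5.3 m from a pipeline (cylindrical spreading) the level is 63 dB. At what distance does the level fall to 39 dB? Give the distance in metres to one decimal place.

Line-source spreading drops the level by 10·log₁₀(r₂/r₁); inverting, r₂/r₁ = 10^(ΔL/10).
r₂ = 5.3·10^((63−39)/10) = 5.3·10^(24.0/10) = 1331.30 m.

1331.3 m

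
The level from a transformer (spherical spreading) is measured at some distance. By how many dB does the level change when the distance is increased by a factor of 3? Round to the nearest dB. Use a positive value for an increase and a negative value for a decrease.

-10 dB

A point source loses 6 dB per doubling of distance; generally ΔL = −20·log₁₀(r₂/r₁).
ΔL = −20·log₁₀(3) = -9.54 dB.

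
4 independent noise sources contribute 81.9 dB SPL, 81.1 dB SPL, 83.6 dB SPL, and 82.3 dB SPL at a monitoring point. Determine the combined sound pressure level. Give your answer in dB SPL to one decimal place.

88.3 dB SPL

For uncorrelated sources the intensities add, so convert each level to linear form, sum, and take 10·log₁₀ of the total.
Σ 10^(L/10) = 10^(81.9/10) + 10^(81.1/10) + 10^(83.6/10) + 10^(82.3/10) = 6.826e+08.
L_total = 10·log₁₀(6.826e+08) = 88.34 dB SPL.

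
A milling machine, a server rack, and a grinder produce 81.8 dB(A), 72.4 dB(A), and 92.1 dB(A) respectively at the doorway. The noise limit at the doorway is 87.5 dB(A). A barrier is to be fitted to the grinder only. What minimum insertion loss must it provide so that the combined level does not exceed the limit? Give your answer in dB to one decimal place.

6.1 dB

The untreated sources together contribute 10^(81.8/10) + 10^(72.4/10) = 1.687e+08, i.e. 82.27 dB(A).
To meet 87.5 dB(A) overall, the treated grinder may contribute at most 10^(87.5/10) − 1.687e+08 = 3.936e+08, i.e. 85.95 dB(A).
Required insertion loss = 92.1 − 85.95 = 6.15 dB.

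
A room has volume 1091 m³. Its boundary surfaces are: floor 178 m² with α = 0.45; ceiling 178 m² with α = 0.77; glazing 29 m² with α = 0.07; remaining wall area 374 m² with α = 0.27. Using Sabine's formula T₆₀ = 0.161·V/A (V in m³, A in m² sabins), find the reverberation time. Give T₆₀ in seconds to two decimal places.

0.55 s

Summing Sᵢαᵢ: 178·0.45 + 178·0.77 + 29·0.07 + 374·0.27 = 320.17 m².
T₆₀ = 0.161 × 1091 / 320.17 = 0.549 s.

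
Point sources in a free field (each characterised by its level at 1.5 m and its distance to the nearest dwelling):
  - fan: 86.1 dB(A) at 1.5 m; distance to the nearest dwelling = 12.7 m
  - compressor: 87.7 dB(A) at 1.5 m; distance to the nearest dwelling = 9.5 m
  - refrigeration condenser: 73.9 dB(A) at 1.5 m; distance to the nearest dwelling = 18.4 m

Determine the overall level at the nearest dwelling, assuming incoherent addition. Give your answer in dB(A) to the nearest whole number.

Apply inverse-square spreading to bring every level to the receiver, then sum 10^(L/10).
fan: 86.1 − 20·log₁₀(12.7/1.5) = 86.1 − 18.55 = 67.55 dB(A).
compressor: 87.7 − 20·log₁₀(9.5/1.5) = 87.7 − 16.03 = 71.67 dB(A).
refrigeration condenser: 73.9 − 20·log₁₀(18.4/1.5) = 73.9 − 21.77 = 52.13 dB(A).
Σ 10^(L/10) = 2.053e+07 → L_total = 10·log₁₀(2.053e+07) = 73.12 dB(A).

73 dB(A)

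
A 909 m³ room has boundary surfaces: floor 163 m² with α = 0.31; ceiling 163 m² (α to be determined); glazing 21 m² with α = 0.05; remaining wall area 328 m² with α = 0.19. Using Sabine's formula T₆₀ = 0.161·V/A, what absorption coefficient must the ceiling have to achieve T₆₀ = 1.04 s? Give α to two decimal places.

0.16

Required total absorption A = 0.161·909/1.04 = 140.72 m².
Absorption from the other surfaces = 163·0.31 + 21·0.05 + 328·0.19 = 113.90 m², so the ceiling must supply 26.82 m² over 163 m².
α = 26.82/163 = 0.165.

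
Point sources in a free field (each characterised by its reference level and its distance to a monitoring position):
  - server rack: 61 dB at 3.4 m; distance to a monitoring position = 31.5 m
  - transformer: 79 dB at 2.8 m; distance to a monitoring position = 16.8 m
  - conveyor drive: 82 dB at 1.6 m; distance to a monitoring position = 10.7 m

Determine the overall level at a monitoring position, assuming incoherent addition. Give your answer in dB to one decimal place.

First find each source's level at the receiver (point-source: −20·log₁₀(r/r_ref)), then combine on an intensity basis.
server rack: 61 − 20·log₁₀(31.5/3.4) = 61 − 19.34 = 41.66 dB.
transformer: 79 − 20·log₁₀(16.8/2.8) = 79 − 15.56 = 63.44 dB.
conveyor drive: 82 − 20·log₁₀(10.7/1.6) = 82 − 16.51 = 65.49 dB.
Σ 10^(L/10) = 5.765e+06 → L_total = 10·log₁₀(5.765e+06) = 67.61 dB.

67.6 dB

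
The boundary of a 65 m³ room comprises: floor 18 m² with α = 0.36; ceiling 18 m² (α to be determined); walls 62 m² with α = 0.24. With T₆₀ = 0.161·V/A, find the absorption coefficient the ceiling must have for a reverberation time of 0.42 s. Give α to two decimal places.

From T₆₀ = 0.161·V/A, the target T₆₀ = 0.42 s needs A = 0.161·65/0.42 = 24.92 m².
Absorption from the other surfaces = 18·0.36 + 62·0.24 = 21.36 m², so the ceiling must supply 3.56 m² over 18 m².
α = 3.56/18 = 0.198.

0.20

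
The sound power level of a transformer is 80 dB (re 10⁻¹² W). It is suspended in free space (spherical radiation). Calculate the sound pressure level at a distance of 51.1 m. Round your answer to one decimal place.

Free-field spherical radiation: L_p = L_w − 10·log₁₀(4π·r²), r = 51.1 m.
4π·r² = 3.281e+04 m², 10·log₁₀ of that is 45.161 dB.
L_p = 80 − 45.161 = 34.84 dB.

34.8 dB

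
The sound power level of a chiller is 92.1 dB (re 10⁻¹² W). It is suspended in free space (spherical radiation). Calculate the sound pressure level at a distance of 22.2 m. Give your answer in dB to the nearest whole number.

54 dB

The power spreads over a sphere of area 4π·r², so L_p = L_w − 10·log₁₀(4π·r²).
4π·r² = 6193 m², 10·log₁₀ of that is 37.919 dB.
L_p = 92.1 − 37.919 = 54.18 dB.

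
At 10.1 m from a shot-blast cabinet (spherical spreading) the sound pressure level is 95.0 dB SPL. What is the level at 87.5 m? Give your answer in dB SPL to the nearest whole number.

76 dB SPL

For a point source, L₂ = L₁ − 20·log₁₀(r₂/r₁).
L₂ = 95.0 − 20·log₁₀(87.5/10.1) = 95.0 − 18.754 = 76.25 dB SPL.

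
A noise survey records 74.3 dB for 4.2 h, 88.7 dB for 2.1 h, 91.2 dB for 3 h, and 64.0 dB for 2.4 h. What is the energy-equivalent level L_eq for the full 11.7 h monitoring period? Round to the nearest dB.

The energy average is taken in the linear domain: L_eq = 10·log₁₀[(Σ tᵢ·10^(Lᵢ/10))/T], T = 11.7 h.
Σ tᵢ·10^(Lᵢ/10) = 4.2·10^(74.3/10) + 2.1·10^(88.7/10) + 3·10^(91.2/10) + 2.4·10^(64.0/10) = 5.631e+09.
L_eq = 10·log₁₀(5.631e+09/11.7) = 86.82 dB.

87 dB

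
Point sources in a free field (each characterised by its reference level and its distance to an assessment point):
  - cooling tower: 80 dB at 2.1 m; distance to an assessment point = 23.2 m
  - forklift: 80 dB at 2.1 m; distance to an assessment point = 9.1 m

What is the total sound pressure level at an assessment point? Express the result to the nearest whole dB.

68 dB

Apply inverse-square spreading to bring every level to the receiver, then sum 10^(L/10).
cooling tower: 80 − 20·log₁₀(23.2/2.1) = 80 − 20.87 = 59.13 dB.
forklift: 80 − 20·log₁₀(9.1/2.1) = 80 − 12.74 = 67.26 dB.
Σ 10^(L/10) = 6.145e+06 → L_total = 10·log₁₀(6.145e+06) = 67.89 dB.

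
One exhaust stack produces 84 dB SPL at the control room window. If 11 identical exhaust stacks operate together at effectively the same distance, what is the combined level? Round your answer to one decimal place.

N identical incoherent sources raise the level by 10·log₁₀ N.
L_total = 84 + 10·log₁₀(11) = 84 + 10.414 = 94.41 dB SPL.

94.4 dB SPL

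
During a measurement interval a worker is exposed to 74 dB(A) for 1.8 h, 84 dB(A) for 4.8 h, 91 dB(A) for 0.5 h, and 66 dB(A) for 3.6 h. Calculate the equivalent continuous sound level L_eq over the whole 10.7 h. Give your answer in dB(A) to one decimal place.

The energy average is taken in the linear domain: L_eq = 10·log₁₀[(Σ tᵢ·10^(Lᵢ/10))/T], T = 10.7 h.
Σ tᵢ·10^(Lᵢ/10) = 1.8·10^(74/10) + 4.8·10^(84/10) + 0.5·10^(91/10) + 3.6·10^(66/10) = 1.895e+09.
L_eq = 10·log₁₀(1.895e+09/10.7) = 82.48 dB(A).

82.5 dB(A)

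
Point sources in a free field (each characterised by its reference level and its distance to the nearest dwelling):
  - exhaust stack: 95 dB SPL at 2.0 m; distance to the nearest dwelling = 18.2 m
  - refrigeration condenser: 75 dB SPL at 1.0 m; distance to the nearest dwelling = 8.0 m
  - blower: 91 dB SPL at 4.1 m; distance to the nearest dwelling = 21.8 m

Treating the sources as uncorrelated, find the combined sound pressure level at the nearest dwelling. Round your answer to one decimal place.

79.2 dB SPL

Apply inverse-square spreading to bring every level to the receiver, then sum 10^(L/10).
exhaust stack: 95 − 20·log₁₀(18.2/2.0) = 95 − 19.18 = 75.82 dB SPL.
refrigeration condenser: 75 − 20·log₁₀(8.0/1.0) = 75 − 18.06 = 56.94 dB SPL.
blower: 91 − 20·log₁₀(21.8/4.1) = 91 − 14.51 = 76.49 dB SPL.
Σ 10^(L/10) = 8.321e+07 → L_total = 10·log₁₀(8.321e+07) = 79.20 dB SPL.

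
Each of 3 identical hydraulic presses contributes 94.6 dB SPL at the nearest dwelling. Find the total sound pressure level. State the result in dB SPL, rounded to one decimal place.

99.4 dB SPL

With 3 equal, uncorrelated contributions the intensity is 3× that of one unit, giving a rise of 10·log₁₀ 3.
L_total = 94.6 + 10·log₁₀(3) = 94.6 + 4.771 = 99.37 dB SPL.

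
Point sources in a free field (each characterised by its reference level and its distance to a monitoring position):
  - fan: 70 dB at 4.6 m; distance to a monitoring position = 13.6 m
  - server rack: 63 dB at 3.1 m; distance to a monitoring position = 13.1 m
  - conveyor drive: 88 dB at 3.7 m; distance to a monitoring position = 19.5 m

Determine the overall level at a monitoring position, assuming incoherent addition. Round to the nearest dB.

74 dB

Propagate each source to the receiver with L = L_ref − 20·log₁₀(r/r_ref), then add intensities.
fan: 70 − 20·log₁₀(13.6/4.6) = 70 − 9.42 = 60.58 dB.
server rack: 63 − 20·log₁₀(13.1/3.1) = 63 − 12.52 = 50.48 dB.
conveyor drive: 88 − 20·log₁₀(19.5/3.7) = 88 − 14.44 = 73.56 dB.
Σ 10^(L/10) = 2.397e+07 → L_total = 10·log₁₀(2.397e+07) = 73.80 dB.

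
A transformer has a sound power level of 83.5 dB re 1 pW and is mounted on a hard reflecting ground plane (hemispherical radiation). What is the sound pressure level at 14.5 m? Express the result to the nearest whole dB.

52 dB

The power spreads over a hemisphere of area 2π·r², so L_p = L_w − 10·log₁₀(2π·r²).
2π·r² = 1321 m², 10·log₁₀ of that is 31.209 dB.
L_p = 83.5 − 31.209 = 52.29 dB.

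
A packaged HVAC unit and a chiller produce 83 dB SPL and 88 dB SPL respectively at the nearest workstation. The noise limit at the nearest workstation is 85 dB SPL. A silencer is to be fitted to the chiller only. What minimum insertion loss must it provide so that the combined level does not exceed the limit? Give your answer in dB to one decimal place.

Everything except the chiller sums to 10^(83/10) = 1.995e+08 in linear terms, 83.00 dB SPL.
To meet 85 dB SPL overall, the treated chiller may contribute at most 10^(85/10) − 1.995e+08 = 1.167e+08, i.e. 80.67 dB SPL.
Required insertion loss = 88 − 80.67 = 7.33 dB.

7.3 dB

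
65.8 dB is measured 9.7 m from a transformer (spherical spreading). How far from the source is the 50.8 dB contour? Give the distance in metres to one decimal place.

The 15.0 dB drop corresponds to a distance ratio of 10^(15.0/20) for a point source.
r₂ = 9.7·10^((65.8−50.8)/20) = 9.7·10^(15.0/20) = 54.55 m.

54.5 m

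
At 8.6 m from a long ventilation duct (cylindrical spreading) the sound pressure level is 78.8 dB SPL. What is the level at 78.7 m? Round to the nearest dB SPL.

69 dB SPL

Line-source attenuation: ΔL = 10·log₁₀(r₂/r₁) = 10·log₁₀(78.7/8.6) = 9.615 dB.
L₂ = 78.8 − 10·log₁₀(78.7/8.6) = 78.8 − 9.615 = 69.19 dB SPL.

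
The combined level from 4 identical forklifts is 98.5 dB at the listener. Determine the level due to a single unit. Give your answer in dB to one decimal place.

92.5 dB

Dividing the total intensity by 4 lowers the level by 10·log₁₀ 4 = 6.021 dB: L₁ = 98.5 − 6.021.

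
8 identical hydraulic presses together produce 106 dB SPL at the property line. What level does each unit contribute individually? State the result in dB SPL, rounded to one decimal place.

97.0 dB SPL

8 equal contributions raise the level by 10·log₁₀ 8 = 9.031 dB, so each unit alone gives 106 − 9.031.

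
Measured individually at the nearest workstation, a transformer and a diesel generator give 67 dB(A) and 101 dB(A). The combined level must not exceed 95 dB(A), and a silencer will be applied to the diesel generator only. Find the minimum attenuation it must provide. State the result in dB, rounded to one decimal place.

6.0 dB

Everything except the diesel generator sums to 10^(67/10) = 5.012e+06 in linear terms, 67.00 dB(A).
To meet 95 dB(A) overall, the treated diesel generator may contribute at most 10^(95/10) − 5.012e+06 = 3.157e+09, i.e. 94.99 dB(A).
Required insertion loss = 101 − 94.99 = 6.01 dB.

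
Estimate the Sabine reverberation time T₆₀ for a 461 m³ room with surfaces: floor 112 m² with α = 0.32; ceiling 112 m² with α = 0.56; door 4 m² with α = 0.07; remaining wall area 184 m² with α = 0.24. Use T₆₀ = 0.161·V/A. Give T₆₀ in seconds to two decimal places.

0.52 s

A = Σ Sᵢαᵢ = 112·0.32 + 112·0.56 + 4·0.07 + 184·0.24 = 143.00 m².
T₆₀ = 0.161 × 461 / 143.00 = 0.519 s.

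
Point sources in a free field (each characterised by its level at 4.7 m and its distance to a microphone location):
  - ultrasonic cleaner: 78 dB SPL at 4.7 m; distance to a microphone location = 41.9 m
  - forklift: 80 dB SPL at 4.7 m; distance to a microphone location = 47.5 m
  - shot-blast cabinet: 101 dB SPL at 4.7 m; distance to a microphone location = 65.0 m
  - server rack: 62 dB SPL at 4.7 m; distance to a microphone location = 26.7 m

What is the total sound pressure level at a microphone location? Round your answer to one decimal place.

78.3 dB SPL

First find each source's level at the receiver (point-source: −20·log₁₀(r/r_ref)), then combine on an intensity basis.
ultrasonic cleaner: 78 − 20·log₁₀(41.9/4.7) = 78 − 19.00 = 59.00 dB SPL.
forklift: 80 − 20·log₁₀(47.5/4.7) = 80 − 20.09 = 59.91 dB SPL.
shot-blast cabinet: 101 − 20·log₁₀(65.0/4.7) = 101 − 22.82 = 78.18 dB SPL.
server rack: 62 − 20·log₁₀(26.7/4.7) = 62 − 15.09 = 46.91 dB SPL.
Σ 10^(L/10) = 6.764e+07 → L_total = 10·log₁₀(6.764e+07) = 78.30 dB SPL.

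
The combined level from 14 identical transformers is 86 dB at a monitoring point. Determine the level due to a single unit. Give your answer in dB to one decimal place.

Dividing the total intensity by 14 lowers the level by 10·log₁₀ 14 = 11.461 dB: L₁ = 86 − 11.461.

74.5 dB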